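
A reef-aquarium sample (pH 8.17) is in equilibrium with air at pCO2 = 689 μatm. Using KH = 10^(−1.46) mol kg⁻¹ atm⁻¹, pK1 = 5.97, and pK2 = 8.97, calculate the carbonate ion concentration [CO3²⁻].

[CO3²⁻] = 0.600 mmol/kg

[CO2*] = KH · pCO2 = 10^(−1.46) × 689×10^-6 = 2.389×10^-5 mol/kg
α₀ = 1/(1 + K1/[H⁺] + K1K2/[H⁺]²) = 1/(1 + 10^+2.20 + 10^+1.40) = 0.005417
DIC = [CO2*]/α₀ = 2.389×10^-5 / 0.005417 = 4.410 mmol/kg
[CO3²⁻] = α₂·DIC; α₂ = 0.1361, so [CO3²⁻] = 0.1361 × 4.410 = 0.600 mmol/kg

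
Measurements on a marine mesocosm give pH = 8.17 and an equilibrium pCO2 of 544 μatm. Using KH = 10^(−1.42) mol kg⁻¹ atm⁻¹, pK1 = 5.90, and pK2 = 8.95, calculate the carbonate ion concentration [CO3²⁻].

[CO2*] = KH · pCO2 = 10^(−1.42) × 544×10^-6 = 2.068×10^-5 mol/kg
α₀ = 1/(1 + K1/[H⁺] + K1K2/[H⁺]²) = 1/(1 + 10^+2.27 + 10^+1.49) = 0.004585
DIC = [CO2*]/α₀ = 2.068×10^-5 / 0.004585 = 4.511 mmol/kg
[CO3²⁻] = α₂·DIC; α₂ = 0.1417, so [CO3²⁻] = 0.1417 × 4.511 = 0.639 mmol/kg

[CO3²⁻] = 0.639 mmol/kg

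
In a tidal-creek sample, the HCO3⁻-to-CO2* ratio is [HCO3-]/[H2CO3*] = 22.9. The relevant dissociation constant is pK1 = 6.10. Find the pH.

pH = 7.46

From K1 = [H⁺][HCO3-]/[H2CO3*]:  pH = pK1 + log₁₀([HCO3-]/[H2CO3*])
log₁₀(22.9) = +1.360
pH = 6.10 + (+1.360) = 7.46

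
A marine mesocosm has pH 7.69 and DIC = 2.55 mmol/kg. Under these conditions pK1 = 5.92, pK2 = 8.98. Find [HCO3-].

α₁ = 1 / (1 + [H⁺]/K1 + K2/[H⁺]) = 1 / (1 + 10^-1.77 + 10^-1.29)
   = 1 / (1 + 0.016982 + 0.051286) = 1/1.0683 = 0.9361
[HCO3⁻] = α₁ × DIC = 0.9361 × 2.55 = 2.39 mmol/kg

[HCO3⁻] = 2.39 mmol/kg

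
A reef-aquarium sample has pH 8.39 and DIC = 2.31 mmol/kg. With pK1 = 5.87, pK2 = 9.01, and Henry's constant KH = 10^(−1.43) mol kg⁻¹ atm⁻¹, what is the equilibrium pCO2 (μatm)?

α₀ = 1 / (1 + K1/[H⁺] + K1K2/[H⁺]²) = 1 / (1 + 10^+2.52 + 10^+1.90)
   = 1 / (1 + 331.13 + 79.433) = 1/411.56 = 0.002430
[CO2*] = α₀ × DIC = 0.002430 × 2.31 = 0.005613 mmol/kg = 5.613 μmol/kg
pCO2 = [CO2*]/KH = 5.613×10^-6 / 3.715×10^-2 = 151 μatm

pCO2 = 151 μatm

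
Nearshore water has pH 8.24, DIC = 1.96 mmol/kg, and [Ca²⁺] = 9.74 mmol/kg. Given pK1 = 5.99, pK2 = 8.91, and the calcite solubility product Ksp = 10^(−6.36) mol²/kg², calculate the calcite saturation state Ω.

α₂ = 1 / (1 + [H⁺]/K2 + [H⁺]²/(K1K2)) = 1 / (1 + 10^+0.67 + 10^-1.58)
   = 1 / (1 + 4.6774 + 0.026303) = 1/5.7037 = 0.1753
[CO3²⁻] = α₂ × DIC = 0.1753 × 1.96 = 0.3436 mmol/kg
Ksp = 10^(−6.36) = 4.365×10^-7
Ω = [Ca²⁺][CO3²⁻]/Ksp = (9.74×10^-3)(3.436×10^-4) / 4.365×10^-7 = 7.67

Ω = 7.67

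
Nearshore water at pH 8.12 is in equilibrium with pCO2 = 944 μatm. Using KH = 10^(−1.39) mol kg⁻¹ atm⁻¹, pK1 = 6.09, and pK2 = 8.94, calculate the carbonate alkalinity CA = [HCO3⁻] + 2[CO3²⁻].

[CO2*] = KH · pCO2 = 10^(−1.39) × 944×10^-6 = 3.846×10^-5 mol/kg
α₀ = 1/(1 + K1/[H⁺] + K1K2/[H⁺]²) = 1/(1 + 10^+2.03 + 10^+1.21) = 0.008041
DIC = [CO2*]/α₀ = 3.846×10^-5 / 0.008041 = 4.783 mmol/kg
CA = (α₁ + 2α₂)·DIC = (0.8616 + 2×0.1304) × 4.783 = 5.37 mmol/kg

CA = 5.37 mmol/kg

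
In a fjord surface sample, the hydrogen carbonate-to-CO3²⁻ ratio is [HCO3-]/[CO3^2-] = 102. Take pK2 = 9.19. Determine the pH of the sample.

pH = 7.18

From K2 = [H⁺][CO3^2-]/[HCO3-]:  pH = pK2 − log₁₀([HCO3-]/[CO3^2-])
log₁₀(102) = +2.009
pH = 9.19 − (+2.009) = 7.18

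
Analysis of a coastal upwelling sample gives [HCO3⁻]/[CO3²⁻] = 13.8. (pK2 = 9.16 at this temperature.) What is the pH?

From K2 = [H⁺][CO3²⁻]/[HCO3⁻]:  pH = pK2 − log₁₀([HCO3⁻]/[CO3²⁻])
log₁₀(13.8) = +1.140
pH = 9.16 − (+1.140) = 8.02

pH = 8.02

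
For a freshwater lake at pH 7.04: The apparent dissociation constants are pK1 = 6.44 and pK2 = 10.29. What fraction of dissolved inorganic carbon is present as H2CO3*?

α₀ = 1 / (1 + K1/[H⁺] + K1K2/[H⁺]²) = 1 / (1 + 10^+0.60 + 10^-2.65)
   = 1 / (1 + 3.9811 + 0.0022387) = 1/4.9833 = 0.2007

α₀ = 0.201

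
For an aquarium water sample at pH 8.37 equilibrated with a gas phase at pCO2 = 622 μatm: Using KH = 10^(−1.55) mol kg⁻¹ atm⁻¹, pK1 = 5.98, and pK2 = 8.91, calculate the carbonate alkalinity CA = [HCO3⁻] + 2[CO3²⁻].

CA = 6.79 mmol/kg

[CO2*] = KH · pCO2 = 10^(−1.55) × 622×10^-6 = 1.753×10^-5 mol/kg
α₀ = 1/(1 + K1/[H⁺] + K1K2/[H⁺]²) = 1/(1 + 10^+2.39 + 10^+1.85) = 0.003152
DIC = [CO2*]/α₀ = 1.753×10^-5 / 0.003152 = 5.562 mmol/kg
CA = (α₁ + 2α₂)·DIC = (0.7737 + 2×0.2231) × 5.562 = 6.79 mmol/kg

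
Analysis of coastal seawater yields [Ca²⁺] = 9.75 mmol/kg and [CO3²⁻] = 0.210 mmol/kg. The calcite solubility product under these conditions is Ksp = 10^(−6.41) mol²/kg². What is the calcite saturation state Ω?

Ω = 5.26

Ksp = 10^(−6.41) = 3.890×10^-7
Ω = [Ca²⁺][CO3²⁻]/Ksp = (9.75×10^-3)(0.210×10^-3) / 3.890×10^-7 = 5.26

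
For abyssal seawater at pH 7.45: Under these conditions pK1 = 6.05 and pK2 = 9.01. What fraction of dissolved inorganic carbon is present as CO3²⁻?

α₂ = 1 / (1 + [H⁺]/K2 + [H⁺]²/(K1K2)) = 1 / (1 + 10^+1.56 + 10^+0.16)
   = 1 / (1 + 36.308 + 1.4454) = 1/38.753 = 0.02580

α₂ = 0.0258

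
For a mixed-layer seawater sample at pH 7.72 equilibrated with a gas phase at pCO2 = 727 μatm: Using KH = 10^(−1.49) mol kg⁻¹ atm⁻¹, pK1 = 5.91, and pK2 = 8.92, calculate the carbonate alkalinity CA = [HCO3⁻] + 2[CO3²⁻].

[CO2*] = KH · pCO2 = 10^(−1.49) × 727×10^-6 = 2.353×10^-5 mol/kg
α₀ = 1/(1 + K1/[H⁺] + K1K2/[H⁺]²) = 1/(1 + 10^+1.81 + 10^+0.61) = 0.01436
DIC = [CO2*]/α₀ = 2.353×10^-5 / 0.01436 = 1.638 mmol/kg
CA = (α₁ + 2α₂)·DIC = (0.9271 + 2×0.05850) × 1.638 = 1.71 mmol/kg

CA = 1.71 mmol/kg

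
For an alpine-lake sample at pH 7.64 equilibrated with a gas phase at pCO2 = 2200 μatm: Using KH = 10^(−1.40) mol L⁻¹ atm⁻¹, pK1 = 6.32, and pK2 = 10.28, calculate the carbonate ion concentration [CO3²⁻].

[CO2*] = KH · pCO2 = 10^(−1.40) × 2200×10^-6 = 8.758×10^-5 mol/L
α₀ = 1/(1 + K1/[H⁺] + K1K2/[H⁺]²) = 1/(1 + 10^+1.32 + 10^-1.32) = 0.04558
DIC = [CO2*]/α₀ = 8.758×10^-5 / 0.04558 = 1.922 mmol/L
[CO3²⁻] = α₂·DIC; α₂ = 0.002181, so [CO3²⁻] = 0.002181 × 1.922 = 0.00419 mmol/L = 4.19 μmol/L

[CO3²⁻] = 4.19 μmol/L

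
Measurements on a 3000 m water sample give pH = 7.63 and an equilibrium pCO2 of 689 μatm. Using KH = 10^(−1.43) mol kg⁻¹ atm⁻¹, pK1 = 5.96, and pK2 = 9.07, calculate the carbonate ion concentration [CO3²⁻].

[CO3²⁻] = 0.0435 mmol/kg

[CO2*] = KH · pCO2 = 10^(−1.43) × 689×10^-6 = 2.560×10^-5 mol/kg
α₀ = 1/(1 + K1/[H⁺] + K1K2/[H⁺]²) = 1/(1 + 10^+1.67 + 10^+0.23) = 0.02021
DIC = [CO2*]/α₀ = 2.560×10^-5 / 0.02021 = 1.266 mmol/kg
[CO3²⁻] = α₂·DIC; α₂ = 0.03433, so [CO3²⁻] = 0.03433 × 1.266 = 0.0435 mmol/kg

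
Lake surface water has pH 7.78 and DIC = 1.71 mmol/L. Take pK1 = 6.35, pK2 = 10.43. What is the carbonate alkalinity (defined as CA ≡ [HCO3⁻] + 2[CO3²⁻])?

CA = [HCO3⁻] + 2[CO3²⁻] = (α₁ + 2α₂)·DIC
At pH 7.78: [H⁺]/K1 = 10^-1.43 = 0.037154, K2/[H⁺] = 10^-2.65 = 0.0022387
α₁ = 1/(1 + 0.037154 + 0.0022387) = 1/1.0394 = 0.9621; α₂ = α₁·K2/[H⁺] = 0.002154
α₁ + 2α₂ = 0.9664
CA = 0.9664 × 1.71 = 1.65 mmol/L

CA = 1.65 mmol/L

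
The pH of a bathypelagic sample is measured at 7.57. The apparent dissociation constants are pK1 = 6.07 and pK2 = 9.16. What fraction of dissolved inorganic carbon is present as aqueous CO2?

α₀ = 0.0299

α₀ = 1 / (1 + K1/[H⁺] + K1K2/[H⁺]²) = 1 / (1 + 10^+1.50 + 10^-0.09)
   = 1 / (1 + 31.623 + 0.81283) = 1/33.436 = 0.02991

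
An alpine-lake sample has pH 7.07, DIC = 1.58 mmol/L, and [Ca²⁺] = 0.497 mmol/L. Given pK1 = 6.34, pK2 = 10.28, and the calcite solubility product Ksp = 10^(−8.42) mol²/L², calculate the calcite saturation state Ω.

α₂ = 1 / (1 + [H⁺]/K2 + [H⁺]²/(K1K2)) = 1 / (1 + 10^+3.21 + 10^+2.48)
   = 1 / (1 + 1621.8 + 302.00) = 1/1924.8 = 0.0005195
[CO3²⁻] = α₂ × DIC = 0.0005195 × 1.58 = 0.0008209 mmol/L = 0.8209 μmol/L
Ksp = 10^(−8.42) = 3.802×10^-9
Ω = [Ca²⁺][CO3²⁻]/Ksp = (0.497×10^-3)(8.209×10^-7) / 3.802×10^-9 = 0.107

Ω = 0.107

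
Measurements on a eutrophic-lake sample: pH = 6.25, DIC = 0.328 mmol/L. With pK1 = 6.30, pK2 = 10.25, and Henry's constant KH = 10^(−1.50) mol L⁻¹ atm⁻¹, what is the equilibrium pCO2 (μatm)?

α₀ = 1 / (1 + K1/[H⁺] + K1K2/[H⁺]²) = 1 / (1 + 10^-0.05 + 10^-4.05)
   = 1 / (1 + 0.89125 + 8.9125×10^-5) = 1/1.8913 = 0.5287
[CO2*] = α₀ × DIC = 0.5287 × 0.328 = 0.1734 mmol/L
pCO2 = [CO2*]/KH = 1.734×10^-4 / 3.162×10^-2 = 5480 μatm

pCO2 = 5480 μatm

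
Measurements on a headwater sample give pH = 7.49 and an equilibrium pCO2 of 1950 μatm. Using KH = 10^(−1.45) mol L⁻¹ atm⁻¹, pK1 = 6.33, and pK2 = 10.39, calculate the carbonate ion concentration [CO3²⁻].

[CO2*] = KH · pCO2 = 10^(−1.45) × 1950×10^-6 = 6.919×10^-5 mol/L
α₀ = 1/(1 + K1/[H⁺] + K1K2/[H⁺]²) = 1/(1 + 10^+1.16 + 10^-1.74) = 0.06463
DIC = [CO2*]/α₀ = 6.919×10^-5 / 0.06463 = 1.071 mmol/L
[CO3²⁻] = α₂·DIC; α₂ = 0.001176, so [CO3²⁻] = 0.001176 × 1.071 = 0.00126 mmol/L = 1.26 μmol/L

[CO3²⁻] = 1.26 μmol/L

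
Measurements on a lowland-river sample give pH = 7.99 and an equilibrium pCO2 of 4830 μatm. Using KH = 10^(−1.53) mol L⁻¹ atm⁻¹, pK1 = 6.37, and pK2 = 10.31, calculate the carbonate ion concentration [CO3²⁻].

[CO3²⁻] = 0.0284 mmol/L

[CO2*] = KH · pCO2 = 10^(−1.53) × 4830×10^-6 = 1.425×10^-4 mol/L
α₀ = 1/(1 + K1/[H⁺] + K1K2/[H⁺]²) = 1/(1 + 10^+1.62 + 10^-0.70) = 0.02332
DIC = [CO2*]/α₀ = 1.425×10^-4 / 0.02332 = 6.113 mmol/L
[CO3²⁻] = α₂·DIC; α₂ = 0.004652, so [CO3²⁻] = 0.004652 × 6.113 = 0.0284 mmol/L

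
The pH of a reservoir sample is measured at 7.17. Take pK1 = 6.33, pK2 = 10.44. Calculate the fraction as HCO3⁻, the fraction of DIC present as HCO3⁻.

α₁ = 1 / (1 + [H⁺]/K1 + K2/[H⁺]) = 1 / (1 + 10^-0.84 + 10^-3.27)
   = 1 / (1 + 0.14454 + 0.00053703) = 1/1.1451 = 0.8733

α₁ = 0.873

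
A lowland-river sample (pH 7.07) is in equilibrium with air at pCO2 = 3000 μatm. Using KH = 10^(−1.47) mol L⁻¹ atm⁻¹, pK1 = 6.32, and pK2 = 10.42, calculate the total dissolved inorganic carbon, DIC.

DIC = 0.674 mmol/L

[CO2*] = KH · pCO2 = 10^(−1.47) × 3000×10^-6 = 1.017×10^-4 mol/L
α₀ = 1/(1 + K1/[H⁺] + K1K2/[H⁺]²) = 1/(1 + 10^+0.75 + 10^-2.60) = 0.1509
DIC = [CO2*]/α₀ = 1.017×10^-4 / 0.1509 = 0.674 mmol/L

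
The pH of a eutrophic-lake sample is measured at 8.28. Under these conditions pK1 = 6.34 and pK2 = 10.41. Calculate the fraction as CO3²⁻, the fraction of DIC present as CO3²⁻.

α₂ = 0.00728

α₂ = 1 / (1 + [H⁺]/K2 + [H⁺]²/(K1K2)) = 1 / (1 + 10^+2.13 + 10^+0.19)
   = 1 / (1 + 134.90 + 1.5488) = 1/137.45 = 0.007276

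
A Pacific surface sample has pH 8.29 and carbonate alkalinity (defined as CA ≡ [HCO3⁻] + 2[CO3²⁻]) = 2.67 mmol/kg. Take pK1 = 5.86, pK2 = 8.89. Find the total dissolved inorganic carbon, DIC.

CA = [HCO3⁻] + 2[CO3²⁻] = (α₁ + 2α₂)·DIC
At pH 8.29: [H⁺]/K1 = 10^-2.43 = 0.0037154, K2/[H⁺] = 10^-0.60 = 0.25119
α₁ = 1/(1 + 0.0037154 + 0.25119) = 1/1.2549 = 0.7969; α₂ = α₁·K2/[H⁺] = 0.2002
α₁ + 2α₂ = 1.1972
DIC = CA / (α₁ + 2α₂) = 2.67 / 1.1972 = 2.23 mmol/kg

DIC = 2.23 mmol/kg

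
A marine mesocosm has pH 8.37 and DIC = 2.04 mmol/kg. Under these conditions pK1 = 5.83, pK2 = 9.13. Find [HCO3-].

α₁ = 1 / (1 + [H⁺]/K1 + K2/[H⁺]) = 1 / (1 + 10^-2.54 + 10^-0.76)
   = 1 / (1 + 0.0028840 + 0.17378) = 1/1.1767 = 0.8499
[HCO3⁻] = α₁ × DIC = 0.8499 × 2.04 = 1.73 mmol/kg

[HCO3⁻] = 1.73 mmol/kg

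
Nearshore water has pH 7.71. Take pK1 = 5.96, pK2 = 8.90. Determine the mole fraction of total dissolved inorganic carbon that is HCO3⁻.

α₁ = 0.924

α₁ = 1 / (1 + [H⁺]/K1 + K2/[H⁺]) = 1 / (1 + 10^-1.75 + 10^-1.19)
   = 1 / (1 + 0.017783 + 0.064565) = 1/1.0823 = 0.9239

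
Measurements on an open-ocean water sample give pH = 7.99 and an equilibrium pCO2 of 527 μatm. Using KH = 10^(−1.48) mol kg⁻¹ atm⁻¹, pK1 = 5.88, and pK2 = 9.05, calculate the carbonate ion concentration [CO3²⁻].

[CO3²⁻] = 0.196 mmol/kg

[CO2*] = KH · pCO2 = 10^(−1.48) × 527×10^-6 = 1.745×10^-5 mol/kg
α₀ = 1/(1 + K1/[H⁺] + K1K2/[H⁺]²) = 1/(1 + 10^+2.11 + 10^+1.05) = 0.007090
DIC = [CO2*]/α₀ = 1.745×10^-5 / 0.007090 = 2.461 mmol/kg
[CO3²⁻] = α₂·DIC; α₂ = 0.07955, so [CO3²⁻] = 0.07955 × 2.461 = 0.196 mmol/kg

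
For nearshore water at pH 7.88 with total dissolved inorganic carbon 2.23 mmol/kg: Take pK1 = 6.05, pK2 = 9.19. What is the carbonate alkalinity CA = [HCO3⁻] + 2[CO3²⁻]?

CA = [HCO3⁻] + 2[CO3²⁻] = (α₁ + 2α₂)·DIC
At pH 7.88: [H⁺]/K1 = 10^-1.83 = 0.014791, K2/[H⁺] = 10^-1.31 = 0.048978
α₁ = 1/(1 + 0.014791 + 0.048978) = 1/1.0638 = 0.9401; α₂ = α₁·K2/[H⁺] = 0.04604
α₁ + 2α₂ = 1.0321
CA = 1.0321 × 2.23 = 2.30 mmol/kg

CA = 2.30 mmol/kg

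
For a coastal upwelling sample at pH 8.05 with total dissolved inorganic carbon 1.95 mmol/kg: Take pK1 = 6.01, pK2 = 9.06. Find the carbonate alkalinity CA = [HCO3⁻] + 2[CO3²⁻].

CA = 2.11 mmol/kg

CA = [HCO3⁻] + 2[CO3²⁻] = (α₁ + 2α₂)·DIC
At pH 8.05: [H⁺]/K1 = 10^-2.04 = 0.0091201, K2/[H⁺] = 10^-1.01 = 0.097724
α₁ = 1/(1 + 0.0091201 + 0.097724) = 1/1.1068 = 0.9035; α₂ = α₁·K2/[H⁺] = 0.08829
α₁ + 2α₂ = 1.0801
CA = 1.0801 × 1.95 = 2.11 mmol/kg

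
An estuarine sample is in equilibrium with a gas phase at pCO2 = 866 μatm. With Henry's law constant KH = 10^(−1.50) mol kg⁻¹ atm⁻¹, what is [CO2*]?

KH = 10^(−1.50) = 3.162×10^-2 mol kg⁻¹ atm⁻¹
[CO2*] = KH · pCO2 = 3.162×10^-2 × 866×10^-6 atm = 2.74×10^-5 mol/kg

[CO2*] = 27.4 μmol/kg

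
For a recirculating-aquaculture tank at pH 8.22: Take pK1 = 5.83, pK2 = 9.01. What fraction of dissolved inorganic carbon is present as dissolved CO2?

α₀ = 1 / (1 + K1/[H⁺] + K1K2/[H⁺]²) = 1 / (1 + 10^+2.39 + 10^+1.60)
   = 1 / (1 + 245.47 + 39.811) = 1/286.28 = 0.003493

α₀ = 0.00349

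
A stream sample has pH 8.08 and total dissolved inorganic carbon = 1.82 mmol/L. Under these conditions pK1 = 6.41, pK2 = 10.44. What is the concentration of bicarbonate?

α₁ = 1 / (1 + [H⁺]/K1 + K2/[H⁺]) = 1 / (1 + 10^-1.67 + 10^-2.36)
   = 1 / (1 + 0.021380 + 0.0043652) = 1/1.0257 = 0.9749
[HCO3⁻] = α₁ × DIC = 0.9749 × 1.82 = 1.77 mmol/L

[HCO3⁻] = 1.77 mmol/L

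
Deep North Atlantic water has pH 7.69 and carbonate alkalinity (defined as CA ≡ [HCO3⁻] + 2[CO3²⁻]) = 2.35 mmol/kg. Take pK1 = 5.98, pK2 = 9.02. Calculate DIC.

CA = [HCO3⁻] + 2[CO3²⁻] = (α₁ + 2α₂)·DIC
At pH 7.69: [H⁺]/K1 = 10^-1.71 = 0.019498, K2/[H⁺] = 10^-1.33 = 0.046774
α₁ = 1/(1 + 0.019498 + 0.046774) = 1/1.0663 = 0.9378; α₂ = α₁·K2/[H⁺] = 0.04387
α₁ + 2α₂ = 1.0256
DIC = CA / (α₁ + 2α₂) = 2.35 / 1.0256 = 2.29 mmol/kg

DIC = 2.29 mmol/kg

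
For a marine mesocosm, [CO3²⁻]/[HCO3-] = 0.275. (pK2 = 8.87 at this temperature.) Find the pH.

From K2 = [H⁺][CO3²⁻]/[HCO3-]:  pH = pK2 + log₁₀([CO3²⁻]/[HCO3-])
log₁₀(0.275) = -0.561
pH = 8.87 + (-0.561) = 8.31

pH = 8.31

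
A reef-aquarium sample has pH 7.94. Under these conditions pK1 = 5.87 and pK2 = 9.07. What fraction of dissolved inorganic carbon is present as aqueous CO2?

α₀ = 1 / (1 + K1/[H⁺] + K1K2/[H⁺]²) = 1 / (1 + 10^+2.07 + 10^+0.94)
   = 1 / (1 + 117.49 + 8.7096) = 1/127.20 = 0.007862

α₀ = 0.00786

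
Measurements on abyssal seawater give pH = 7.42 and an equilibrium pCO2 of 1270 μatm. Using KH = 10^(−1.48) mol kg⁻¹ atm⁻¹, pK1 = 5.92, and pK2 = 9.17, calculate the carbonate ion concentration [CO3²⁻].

[CO3²⁻] = 0.0236 mmol/kg

[CO2*] = KH · pCO2 = 10^(−1.48) × 1270×10^-6 = 4.205×10^-5 mol/kg
α₀ = 1/(1 + K1/[H⁺] + K1K2/[H⁺]²) = 1/(1 + 10^+1.50 + 10^-0.25) = 0.03013
DIC = [CO2*]/α₀ = 4.205×10^-5 / 0.03013 = 1.396 mmol/kg
[CO3²⁻] = α₂·DIC; α₂ = 0.01695, so [CO3²⁻] = 0.01695 × 1.396 = 0.0236 mmol/kg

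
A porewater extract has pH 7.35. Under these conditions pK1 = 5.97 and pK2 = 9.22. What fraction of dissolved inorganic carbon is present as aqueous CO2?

α₀ = 1 / (1 + K1/[H⁺] + K1K2/[H⁺]²) = 1 / (1 + 10^+1.38 + 10^-0.49)
   = 1 / (1 + 23.988 + 0.32359) = 1/25.312 = 0.03951

α₀ = 0.0395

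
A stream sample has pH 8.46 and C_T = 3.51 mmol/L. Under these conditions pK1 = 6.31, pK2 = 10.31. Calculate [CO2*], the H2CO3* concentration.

[CO2*] = 0.0243 mmol/L

α₀ = 1 / (1 + K1/[H⁺] + K1K2/[H⁺]²) = 1 / (1 + 10^+2.15 + 10^+0.30)
   = 1 / (1 + 141.25 + 1.9953) = 1/144.25 = 0.006932
[CO2*] = α₀ × DIC = 0.006932 × 3.51 = 0.0243 mmol/L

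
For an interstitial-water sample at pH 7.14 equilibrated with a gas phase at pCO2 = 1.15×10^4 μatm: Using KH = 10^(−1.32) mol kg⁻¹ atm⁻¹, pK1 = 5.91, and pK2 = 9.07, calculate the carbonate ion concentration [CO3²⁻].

[CO2*] = KH · pCO2 = 10^(−1.32) × 1.15×10^4×10^-6 = 5.504×10^-4 mol/kg
α₀ = 1/(1 + K1/[H⁺] + K1K2/[H⁺]²) = 1/(1 + 10^+1.23 + 10^-0.70) = 0.05500
DIC = [CO2*]/α₀ = 5.504×10^-4 / 0.05500 = 10.01 mmol/kg
[CO3²⁻] = α₂·DIC; α₂ = 0.01097, so [CO3²⁻] = 0.01097 × 10.01 = 0.110 mmol/kg

[CO3²⁻] = 0.110 mmol/kg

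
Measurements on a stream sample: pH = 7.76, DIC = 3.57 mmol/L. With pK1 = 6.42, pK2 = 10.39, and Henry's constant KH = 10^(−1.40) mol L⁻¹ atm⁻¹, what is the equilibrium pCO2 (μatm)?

α₀ = 1 / (1 + K1/[H⁺] + K1K2/[H⁺]²) = 1 / (1 + 10^+1.34 + 10^-1.29)
   = 1 / (1 + 21.878 + 0.051286) = 1/22.929 = 0.04361
[CO2*] = α₀ × DIC = 0.04361 × 3.57 = 0.1557 mmol/L
pCO2 = [CO2*]/KH = 1.557×10^-4 / 3.981×10^-2 = 3910 μatm

pCO2 = 3910 μatm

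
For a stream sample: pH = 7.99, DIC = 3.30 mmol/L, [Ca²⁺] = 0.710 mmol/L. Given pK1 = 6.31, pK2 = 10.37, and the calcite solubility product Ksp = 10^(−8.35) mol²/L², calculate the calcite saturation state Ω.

Ω = 2.13

α₂ = 1 / (1 + [H⁺]/K2 + [H⁺]²/(K1K2)) = 1 / (1 + 10^+2.38 + 10^+0.70)
   = 1 / (1 + 239.88 + 5.0119) = 1/245.90 = 0.004067
[CO3²⁻] = α₂ × DIC = 0.004067 × 3.30 = 0.01342 mmol/L = 13.42 μmol/L
Ksp = 10^(−8.35) = 4.467×10^-9
Ω = [Ca²⁺][CO3²⁻]/Ksp = (0.710×10^-3)(1.342×10^-5) / 4.467×10^-9 = 2.13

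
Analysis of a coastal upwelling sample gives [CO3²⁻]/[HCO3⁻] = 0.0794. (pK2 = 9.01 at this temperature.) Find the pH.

pH = 7.91

From K2 = [H⁺][CO3²⁻]/[HCO3⁻]:  pH = pK2 + log₁₀([CO3²⁻]/[HCO3⁻])
log₁₀(0.0794) = -1.100
pH = 9.01 + (-1.100) = 7.91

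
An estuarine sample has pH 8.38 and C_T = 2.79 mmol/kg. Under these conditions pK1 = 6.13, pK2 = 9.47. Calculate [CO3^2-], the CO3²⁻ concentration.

[CO3²⁻] = 0.209 mmol/kg

α₂ = 1 / (1 + [H⁺]/K2 + [H⁺]²/(K1K2)) = 1 / (1 + 10^+1.09 + 10^-1.16)
   = 1 / (1 + 12.303 + 0.069183) = 1/13.372 = 0.07478
[CO3²⁻] = α₂ × DIC = 0.07478 × 2.79 = 0.209 mmol/kg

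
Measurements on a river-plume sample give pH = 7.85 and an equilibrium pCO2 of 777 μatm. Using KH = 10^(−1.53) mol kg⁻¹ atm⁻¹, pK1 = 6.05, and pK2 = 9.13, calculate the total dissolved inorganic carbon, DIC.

DIC = 1.55 mmol/kg

[CO2*] = KH · pCO2 = 10^(−1.53) × 777×10^-6 = 2.293×10^-5 mol/kg
α₀ = 1/(1 + K1/[H⁺] + K1K2/[H⁺]²) = 1/(1 + 10^+1.80 + 10^+0.52) = 0.01484
DIC = [CO2*]/α₀ = 2.293×10^-5 / 0.01484 = 1.55 mmol/kg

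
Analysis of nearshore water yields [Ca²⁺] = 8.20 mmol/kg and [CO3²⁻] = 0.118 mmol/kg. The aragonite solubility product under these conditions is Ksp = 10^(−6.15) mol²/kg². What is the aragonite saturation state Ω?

Ω = 1.37

Ksp = 10^(−6.15) = 7.079×10^-7
Ω = [Ca²⁺][CO3²⁻]/Ksp = (8.20×10^-3)(0.118×10^-3) / 7.079×10^-7 = 1.37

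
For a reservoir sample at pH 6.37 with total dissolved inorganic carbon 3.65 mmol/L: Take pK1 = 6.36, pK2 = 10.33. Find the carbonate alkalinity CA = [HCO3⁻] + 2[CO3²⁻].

CA = [HCO3⁻] + 2[CO3²⁻] = (α₁ + 2α₂)·DIC
At pH 6.37: [H⁺]/K1 = 10^-0.01 = 0.97724, K2/[H⁺] = 10^-3.96 = 0.00010965
α₁ = 1/(1 + 0.97724 + 0.00010965) = 1/1.9773 = 0.5057; α₂ = α₁·K2/[H⁺] = 5.545×10^-5
α₁ + 2α₂ = 0.5058
CA = 0.5058 × 3.65 = 1.85 mmol/L

CA = 1.85 mmol/L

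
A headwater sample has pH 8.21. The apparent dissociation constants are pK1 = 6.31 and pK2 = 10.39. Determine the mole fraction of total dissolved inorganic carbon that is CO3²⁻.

α₂ = 1 / (1 + [H⁺]/K2 + [H⁺]²/(K1K2)) = 1 / (1 + 10^+2.18 + 10^+0.28)
   = 1 / (1 + 151.36 + 1.9055) = 1/154.26 = 0.006482

α₂ = 0.00648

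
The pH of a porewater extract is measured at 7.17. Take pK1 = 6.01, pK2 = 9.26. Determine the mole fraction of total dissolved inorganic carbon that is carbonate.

α₂ = 0.00754

α₂ = 1 / (1 + [H⁺]/K2 + [H⁺]²/(K1K2)) = 1 / (1 + 10^+2.09 + 10^+0.93)
   = 1 / (1 + 123.03 + 8.5114) = 1/132.54 = 0.007545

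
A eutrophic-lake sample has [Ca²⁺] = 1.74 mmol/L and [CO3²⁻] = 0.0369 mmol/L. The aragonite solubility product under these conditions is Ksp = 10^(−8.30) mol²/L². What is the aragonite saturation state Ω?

Ω = 12.8

Ksp = 10^(−8.30) = 5.012×10^-9
Ω = [Ca²⁺][CO3²⁻]/Ksp = (1.74×10^-3)(0.0369×10^-3) / 5.012×10^-9 = 12.8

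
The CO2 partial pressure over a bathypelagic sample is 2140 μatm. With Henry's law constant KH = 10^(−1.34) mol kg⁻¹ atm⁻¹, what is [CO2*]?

KH = 10^(−1.34) = 4.571×10^-2 mol kg⁻¹ atm⁻¹
[CO2*] = KH · pCO2 = 4.571×10^-2 × 2140×10^-6 atm = 9.78×10^-5 mol/kg

[CO2*] = 97.8 μmol/kg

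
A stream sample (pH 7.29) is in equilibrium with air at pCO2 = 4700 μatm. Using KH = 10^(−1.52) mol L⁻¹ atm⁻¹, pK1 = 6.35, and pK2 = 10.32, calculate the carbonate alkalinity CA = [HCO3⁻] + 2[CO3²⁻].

CA = 1.24 mmol/L

[CO2*] = KH · pCO2 = 10^(−1.52) × 4700×10^-6 = 1.419×10^-4 mol/L
α₀ = 1/(1 + K1/[H⁺] + K1K2/[H⁺]²) = 1/(1 + 10^+0.94 + 10^-2.09) = 0.1029
DIC = [CO2*]/α₀ = 1.419×10^-4 / 0.1029 = 1.379 mmol/L
CA = (α₁ + 2α₂)·DIC = (0.8963 + 2×0.0008364) × 1.379 = 1.24 mmol/L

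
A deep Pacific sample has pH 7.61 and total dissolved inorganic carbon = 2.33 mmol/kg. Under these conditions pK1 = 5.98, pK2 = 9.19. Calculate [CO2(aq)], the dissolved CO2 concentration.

[CO2*] = 0.0520 mmol/kg

α₀ = 1 / (1 + K1/[H⁺] + K1K2/[H⁺]²) = 1 / (1 + 10^+1.63 + 10^+0.05)
   = 1 / (1 + 42.658 + 1.1220) = 1/44.780 = 0.02233
[CO2*] = α₀ × DIC = 0.02233 × 2.33 = 0.0520 mmol/kg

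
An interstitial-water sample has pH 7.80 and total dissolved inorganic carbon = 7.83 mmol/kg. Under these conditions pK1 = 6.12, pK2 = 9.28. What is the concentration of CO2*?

α₀ = 1 / (1 + K1/[H⁺] + K1K2/[H⁺]²) = 1 / (1 + 10^+1.68 + 10^+0.20)
   = 1 / (1 + 47.863 + 1.5849) = 1/50.448 = 0.01982
[CO2*] = α₀ × DIC = 0.01982 × 7.83 = 0.155 mmol/kg

[CO2*] = 0.155 mmol/kg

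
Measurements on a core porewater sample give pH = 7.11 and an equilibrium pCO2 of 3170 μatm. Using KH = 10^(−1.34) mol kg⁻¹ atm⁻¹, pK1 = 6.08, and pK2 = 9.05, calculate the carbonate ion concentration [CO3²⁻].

[CO3²⁻] = 17.8 μmol/kg

[CO2*] = KH · pCO2 = 10^(−1.34) × 3170×10^-6 = 1.449×10^-4 mol/kg
α₀ = 1/(1 + K1/[H⁺] + K1K2/[H⁺]²) = 1/(1 + 10^+1.03 + 10^-0.91) = 0.08447
DIC = [CO2*]/α₀ = 1.449×10^-4 / 0.08447 = 1.715 mmol/kg
[CO3²⁻] = α₂·DIC; α₂ = 0.01039, so [CO3²⁻] = 0.01039 × 1.715 = 0.0178 mmol/kg = 17.8 μmol/kg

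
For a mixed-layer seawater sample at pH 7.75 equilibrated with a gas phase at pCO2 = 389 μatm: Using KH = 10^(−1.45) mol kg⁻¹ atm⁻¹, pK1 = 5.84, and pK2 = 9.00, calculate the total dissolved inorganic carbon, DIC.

[CO2*] = KH · pCO2 = 10^(−1.45) × 389×10^-6 = 1.380×10^-5 mol/kg
α₀ = 1/(1 + K1/[H⁺] + K1K2/[H⁺]²) = 1/(1 + 10^+1.91 + 10^+0.66) = 0.01151
DIC = [CO2*]/α₀ = 1.380×10^-5 / 0.01151 = 1.20 mmol/kg

DIC = 1.20 mmol/kg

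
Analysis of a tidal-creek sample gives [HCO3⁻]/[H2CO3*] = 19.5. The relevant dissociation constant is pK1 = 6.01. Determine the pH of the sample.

From K1 = [H⁺][HCO3⁻]/[H2CO3*]:  pH = pK1 + log₁₀([HCO3⁻]/[H2CO3*])
log₁₀(19.5) = +1.290
pH = 6.01 + (+1.290) = 7.30

pH = 7.30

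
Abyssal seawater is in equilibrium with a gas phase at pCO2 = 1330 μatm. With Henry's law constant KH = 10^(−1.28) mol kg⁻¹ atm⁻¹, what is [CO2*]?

[CO2*] = 69.8 μmol/kg

KH = 10^(−1.28) = 5.248×10^-2 mol kg⁻¹ atm⁻¹
[CO2*] = KH · pCO2 = 5.248×10^-2 × 1330×10^-6 atm = 6.98×10^-5 mol/kg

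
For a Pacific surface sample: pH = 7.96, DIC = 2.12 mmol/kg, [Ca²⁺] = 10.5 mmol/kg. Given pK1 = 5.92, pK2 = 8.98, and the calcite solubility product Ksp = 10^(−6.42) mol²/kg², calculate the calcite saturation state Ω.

Ω = 5.06

α₂ = 1 / (1 + [H⁺]/K2 + [H⁺]²/(K1K2)) = 1 / (1 + 10^+1.02 + 10^-1.02)
   = 1 / (1 + 10.471 + 0.095499) = 1/11.567 = 0.08645
[CO3²⁻] = α₂ × DIC = 0.08645 × 2.12 = 0.1833 mmol/kg
Ksp = 10^(−6.42) = 3.802×10^-7
Ω = [Ca²⁺][CO3²⁻]/Ksp = (10.5×10^-3)(1.833×10^-4) / 3.802×10^-7 = 5.06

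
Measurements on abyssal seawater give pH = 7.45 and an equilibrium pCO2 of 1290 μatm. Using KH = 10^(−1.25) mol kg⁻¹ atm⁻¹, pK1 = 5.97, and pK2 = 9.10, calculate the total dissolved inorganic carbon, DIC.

DIC = 2.31 mmol/kg

[CO2*] = KH · pCO2 = 10^(−1.25) × 1290×10^-6 = 7.254×10^-5 mol/kg
α₀ = 1/(1 + K1/[H⁺] + K1K2/[H⁺]²) = 1/(1 + 10^+1.48 + 10^-0.17) = 0.03137
DIC = [CO2*]/α₀ = 7.254×10^-5 / 0.03137 = 2.31 mmol/kg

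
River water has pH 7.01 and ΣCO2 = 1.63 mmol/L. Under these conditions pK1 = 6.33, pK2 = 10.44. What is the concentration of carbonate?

α₂ = 1 / (1 + [H⁺]/K2 + [H⁺]²/(K1K2)) = 1 / (1 + 10^+3.43 + 10^+2.75)
   = 1 / (1 + 2691.5 + 562.34) = 1/3254.9 = 0.0003072
[CO3²⁻] = α₂ × DIC = 0.0003072 × 1.63 = 0.000501 mmol/L = 0.501 μmol/L

[CO3²⁻] = 0.501 μmol/L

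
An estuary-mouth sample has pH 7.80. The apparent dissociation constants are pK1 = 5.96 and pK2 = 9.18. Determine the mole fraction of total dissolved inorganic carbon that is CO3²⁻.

α₂ = 0.0395

α₂ = 1 / (1 + [H⁺]/K2 + [H⁺]²/(K1K2)) = 1 / (1 + 10^+1.38 + 10^-0.46)
   = 1 / (1 + 23.988 + 0.34674) = 1/25.335 = 0.03947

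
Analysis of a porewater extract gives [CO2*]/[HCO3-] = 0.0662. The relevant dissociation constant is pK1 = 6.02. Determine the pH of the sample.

From K1 = [H⁺][HCO3-]/[CO2*]:  pH = pK1 − log₁₀([CO2*]/[HCO3-])
log₁₀(0.0662) = -1.179
pH = 6.02 − (-1.179) = 7.20

pH = 7.20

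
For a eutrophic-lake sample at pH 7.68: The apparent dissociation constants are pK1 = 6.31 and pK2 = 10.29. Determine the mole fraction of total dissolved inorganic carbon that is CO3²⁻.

α₂ = 1 / (1 + [H⁺]/K2 + [H⁺]²/(K1K2)) = 1 / (1 + 10^+2.61 + 10^+1.24)
   = 1 / (1 + 407.38 + 17.378) = 1/425.76 = 0.002349

α₂ = 0.00235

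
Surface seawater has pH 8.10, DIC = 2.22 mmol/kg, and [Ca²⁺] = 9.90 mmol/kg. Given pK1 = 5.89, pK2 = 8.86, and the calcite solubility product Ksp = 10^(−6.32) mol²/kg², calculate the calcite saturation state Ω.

Ω = 6.76

α₂ = 1 / (1 + [H⁺]/K2 + [H⁺]²/(K1K2)) = 1 / (1 + 10^+0.76 + 10^-1.45)
   = 1 / (1 + 5.7544 + 0.035481) = 1/6.7899 = 0.1473
[CO3²⁻] = α₂ × DIC = 0.1473 × 2.22 = 0.3270 mmol/kg
Ksp = 10^(−6.32) = 4.786×10^-7
Ω = [Ca²⁺][CO3²⁻]/Ksp = (9.90×10^-3)(3.270×10^-4) / 4.786×10^-7 = 6.76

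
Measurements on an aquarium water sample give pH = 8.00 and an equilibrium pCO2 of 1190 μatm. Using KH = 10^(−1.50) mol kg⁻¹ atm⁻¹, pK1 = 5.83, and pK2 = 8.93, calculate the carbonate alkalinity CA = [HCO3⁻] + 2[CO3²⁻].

CA = 6.87 mmol/kg

[CO2*] = KH · pCO2 = 10^(−1.50) × 1190×10^-6 = 3.763×10^-5 mol/kg
α₀ = 1/(1 + K1/[H⁺] + K1K2/[H⁺]²) = 1/(1 + 10^+2.17 + 10^+1.24) = 0.006014
DIC = [CO2*]/α₀ = 3.763×10^-5 / 0.006014 = 6.258 mmol/kg
CA = (α₁ + 2α₂)·DIC = (0.8895 + 2×0.1045) × 6.258 = 6.87 mmol/kg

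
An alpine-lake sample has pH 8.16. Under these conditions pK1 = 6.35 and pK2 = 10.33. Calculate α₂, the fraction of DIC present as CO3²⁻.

α₂ = 1 / (1 + [H⁺]/K2 + [H⁺]²/(K1K2)) = 1 / (1 + 10^+2.17 + 10^+0.36)
   = 1 / (1 + 147.91 + 2.2909) = 1/151.20 = 0.006614

α₂ = 0.00661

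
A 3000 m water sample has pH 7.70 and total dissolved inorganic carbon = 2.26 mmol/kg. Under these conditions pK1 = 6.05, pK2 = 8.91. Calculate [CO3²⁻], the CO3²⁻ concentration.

α₂ = 1 / (1 + [H⁺]/K2 + [H⁺]²/(K1K2)) = 1 / (1 + 10^+1.21 + 10^-0.44)
   = 1 / (1 + 16.218 + 0.36308) = 1/17.581 = 0.05688
[CO3²⁻] = α₂ × DIC = 0.05688 × 2.26 = 0.129 mmol/kg

[CO3²⁻] = 0.129 mmol/kg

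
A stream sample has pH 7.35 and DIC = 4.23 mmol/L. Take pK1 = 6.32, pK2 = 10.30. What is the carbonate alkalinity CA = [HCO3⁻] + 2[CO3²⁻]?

CA = 3.87 mmol/L

CA = [HCO3⁻] + 2[CO3²⁻] = (α₁ + 2α₂)·DIC
At pH 7.35: [H⁺]/K1 = 10^-1.03 = 0.093325, K2/[H⁺] = 10^-2.95 = 0.0011220
α₁ = 1/(1 + 0.093325 + 0.0011220) = 1/1.0944 = 0.9137; α₂ = α₁·K2/[H⁺] = 0.001025
α₁ + 2α₂ = 0.9158
CA = 0.9158 × 4.23 = 3.87 mmol/L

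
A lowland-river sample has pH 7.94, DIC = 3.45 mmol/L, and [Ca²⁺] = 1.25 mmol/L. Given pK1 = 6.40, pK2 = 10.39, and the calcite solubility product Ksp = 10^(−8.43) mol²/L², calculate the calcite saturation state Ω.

Ω = 3.99

α₂ = 1 / (1 + [H⁺]/K2 + [H⁺]²/(K1K2)) = 1 / (1 + 10^+2.45 + 10^+0.91)
   = 1 / (1 + 281.84 + 8.1283) = 1/290.97 = 0.003437
[CO3²⁻] = α₂ × DIC = 0.003437 × 3.45 = 0.01186 mmol/L = 11.86 μmol/L
Ksp = 10^(−8.43) = 3.715×10^-9
Ω = [Ca²⁺][CO3²⁻]/Ksp = (1.25×10^-3)(1.186×10^-5) / 3.715×10^-9 = 3.99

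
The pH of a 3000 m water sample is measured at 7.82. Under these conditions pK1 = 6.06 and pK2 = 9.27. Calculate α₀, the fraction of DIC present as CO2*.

α₀ = 1 / (1 + K1/[H⁺] + K1K2/[H⁺]²) = 1 / (1 + 10^+1.76 + 10^+0.31)
   = 1 / (1 + 57.544 + 2.0417) = 1/60.586 = 0.01651

α₀ = 0.0165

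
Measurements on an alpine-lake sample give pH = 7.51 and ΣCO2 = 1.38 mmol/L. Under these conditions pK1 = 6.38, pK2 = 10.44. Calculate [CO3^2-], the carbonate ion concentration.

α₂ = 1 / (1 + [H⁺]/K2 + [H⁺]²/(K1K2)) = 1 / (1 + 10^+2.93 + 10^+1.80)
   = 1 / (1 + 851.14 + 63.096) = 1/915.23 = 0.001093
[CO3²⁻] = α₂ × DIC = 0.001093 × 1.38 = 0.00151 mmol/L = 1.51 μmol/L

[CO3²⁻] = 1.51 μmol/L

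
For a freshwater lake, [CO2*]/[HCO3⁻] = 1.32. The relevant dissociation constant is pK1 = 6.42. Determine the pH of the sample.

From K1 = [H⁺][HCO3⁻]/[CO2*]:  pH = pK1 − log₁₀([CO2*]/[HCO3⁻])
log₁₀(1.32) = +0.121
pH = 6.42 − (+0.121) = 6.30

pH = 6.30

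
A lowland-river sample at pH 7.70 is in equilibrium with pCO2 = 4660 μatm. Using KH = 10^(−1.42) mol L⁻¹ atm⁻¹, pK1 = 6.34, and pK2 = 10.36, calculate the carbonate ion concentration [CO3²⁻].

[CO2*] = KH · pCO2 = 10^(−1.42) × 4660×10^-6 = 1.772×10^-4 mol/L
α₀ = 1/(1 + K1/[H⁺] + K1K2/[H⁺]²) = 1/(1 + 10^+1.36 + 10^-1.30) = 0.04174
DIC = [CO2*]/α₀ = 1.772×10^-4 / 0.04174 = 4.245 mmol/L
[CO3²⁻] = α₂·DIC; α₂ = 0.002092, so [CO3²⁻] = 0.002092 × 4.245 = 0.00888 mmol/L = 8.88 μmol/L

[CO3²⁻] = 8.88 μmol/L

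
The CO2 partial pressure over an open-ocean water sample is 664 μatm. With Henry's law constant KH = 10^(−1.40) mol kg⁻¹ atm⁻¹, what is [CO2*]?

KH = 10^(−1.40) = 3.981×10^-2 mol kg⁻¹ atm⁻¹
[CO2*] = KH · pCO2 = 3.981×10^-2 × 664×10^-6 atm = 2.64×10^-5 mol/kg

[CO2*] = 26.4 μmol/kg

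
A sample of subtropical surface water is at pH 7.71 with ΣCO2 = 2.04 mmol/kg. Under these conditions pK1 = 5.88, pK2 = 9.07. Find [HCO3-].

[HCO3⁻] = 1.93 mmol/kg

α₁ = 1 / (1 + [H⁺]/K1 + K2/[H⁺]) = 1 / (1 + 10^-1.83 + 10^-1.36)
   = 1 / (1 + 0.014791 + 0.043652) = 1/1.0584 = 0.9448
[HCO3⁻] = α₁ × DIC = 0.9448 × 2.04 = 1.93 mmol/kg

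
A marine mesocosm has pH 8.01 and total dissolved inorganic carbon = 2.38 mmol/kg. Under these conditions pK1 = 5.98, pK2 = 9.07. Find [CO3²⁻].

α₂ = 1 / (1 + [H⁺]/K2 + [H⁺]²/(K1K2)) = 1 / (1 + 10^+1.06 + 10^-0.97)
   = 1 / (1 + 11.482 + 0.10715) = 1/12.589 = 0.07944
[CO3²⁻] = α₂ × DIC = 0.07944 × 2.38 = 0.189 mmol/kg

[CO3²⁻] = 0.189 mmol/kg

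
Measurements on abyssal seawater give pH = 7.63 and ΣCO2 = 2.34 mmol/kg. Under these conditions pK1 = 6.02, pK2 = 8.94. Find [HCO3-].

α₁ = 1 / (1 + [H⁺]/K1 + K2/[H⁺]) = 1 / (1 + 10^-1.61 + 10^-1.31)
   = 1 / (1 + 0.024547 + 0.048978) = 1/1.0735 = 0.9315
[HCO3⁻] = α₁ × DIC = 0.9315 × 2.34 = 2.18 mmol/kg

[HCO3⁻] = 2.18 mmol/kg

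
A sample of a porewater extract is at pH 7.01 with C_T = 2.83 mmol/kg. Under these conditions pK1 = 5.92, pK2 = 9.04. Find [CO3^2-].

[CO3²⁻] = 0.0242 mmol/kg

α₂ = 1 / (1 + [H⁺]/K2 + [H⁺]²/(K1K2)) = 1 / (1 + 10^+2.03 + 10^+0.94)
   = 1 / (1 + 107.15 + 8.7096) = 1/116.86 = 0.008557
[CO3²⁻] = α₂ × DIC = 0.008557 × 2.83 = 0.0242 mmol/kg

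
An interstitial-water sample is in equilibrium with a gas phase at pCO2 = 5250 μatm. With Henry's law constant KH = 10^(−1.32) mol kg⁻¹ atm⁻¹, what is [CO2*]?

KH = 10^(−1.32) = 4.786×10^-2 mol kg⁻¹ atm⁻¹
[CO2*] = KH · pCO2 = 4.786×10^-2 × 5250×10^-6 atm = 2.51×10^-4 mol/kg

[CO2*] = 251 μmol/kg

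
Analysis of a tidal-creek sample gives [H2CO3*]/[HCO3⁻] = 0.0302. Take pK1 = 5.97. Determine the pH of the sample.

pH = 7.49

From K1 = [H⁺][HCO3⁻]/[H2CO3*]:  pH = pK1 − log₁₀([H2CO3*]/[HCO3⁻])
log₁₀(0.0302) = -1.520
pH = 5.97 − (-1.520) = 7.49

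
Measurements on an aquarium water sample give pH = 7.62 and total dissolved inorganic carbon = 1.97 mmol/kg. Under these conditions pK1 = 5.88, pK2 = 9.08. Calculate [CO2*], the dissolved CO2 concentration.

[CO2*] = 0.0340 mmol/kg

α₀ = 1 / (1 + K1/[H⁺] + K1K2/[H⁺]²) = 1 / (1 + 10^+1.74 + 10^+0.28)
   = 1 / (1 + 54.954 + 1.9055) = 1/57.860 = 0.01728
[CO2*] = α₀ × DIC = 0.01728 × 1.97 = 0.0340 mmol/kg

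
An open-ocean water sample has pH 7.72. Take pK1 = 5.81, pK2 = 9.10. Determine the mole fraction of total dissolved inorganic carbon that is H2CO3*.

α₀ = 0.0117

α₀ = 1 / (1 + K1/[H⁺] + K1K2/[H⁺]²) = 1 / (1 + 10^+1.91 + 10^+0.53)
   = 1 / (1 + 81.283 + 3.3884) = 1/85.671 = 0.01167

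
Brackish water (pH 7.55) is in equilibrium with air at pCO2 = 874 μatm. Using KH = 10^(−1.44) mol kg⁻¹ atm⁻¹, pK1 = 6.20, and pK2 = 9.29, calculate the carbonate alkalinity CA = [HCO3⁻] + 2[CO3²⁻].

CA = 0.736 mmol/kg

[CO2*] = KH · pCO2 = 10^(−1.44) × 874×10^-6 = 3.173×10^-5 mol/kg
α₀ = 1/(1 + K1/[H⁺] + K1K2/[H⁺]²) = 1/(1 + 10^+1.35 + 10^-0.39) = 0.04203
DIC = [CO2*]/α₀ = 3.173×10^-5 / 0.04203 = 0.7551 mmol/kg
CA = (α₁ + 2α₂)·DIC = (0.9409 + 2×0.01712) × 0.7551 = 0.736 mmol/kg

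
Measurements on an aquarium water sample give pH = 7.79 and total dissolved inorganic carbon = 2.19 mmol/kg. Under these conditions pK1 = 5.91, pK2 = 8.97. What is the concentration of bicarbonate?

[HCO3⁻] = 2.03 mmol/kg

α₁ = 1 / (1 + [H⁺]/K1 + K2/[H⁺]) = 1 / (1 + 10^-1.88 + 10^-1.18)
   = 1 / (1 + 0.013183 + 0.066069) = 1/1.0793 = 0.9266
[HCO3⁻] = α₁ × DIC = 0.9266 × 2.19 = 2.03 mmol/kg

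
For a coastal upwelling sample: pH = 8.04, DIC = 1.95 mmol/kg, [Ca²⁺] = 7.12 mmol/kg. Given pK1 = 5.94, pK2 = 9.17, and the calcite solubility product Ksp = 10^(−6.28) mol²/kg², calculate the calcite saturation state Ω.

α₂ = 1 / (1 + [H⁺]/K2 + [H⁺]²/(K1K2)) = 1 / (1 + 10^+1.13 + 10^-0.97)
   = 1 / (1 + 13.490 + 0.10715) = 1/14.597 = 0.06851
[CO3²⁻] = α₂ × DIC = 0.06851 × 1.95 = 0.1336 mmol/kg
Ksp = 10^(−6.28) = 5.248×10^-7
Ω = [Ca²⁺][CO3²⁻]/Ksp = (7.12×10^-3)(1.336×10^-4) / 5.248×10^-7 = 1.81

Ω = 1.81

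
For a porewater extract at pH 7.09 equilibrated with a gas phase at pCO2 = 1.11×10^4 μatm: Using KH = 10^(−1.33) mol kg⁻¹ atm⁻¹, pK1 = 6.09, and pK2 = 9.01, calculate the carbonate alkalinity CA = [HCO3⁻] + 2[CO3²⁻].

CA = 5.32 mmol/kg

[CO2*] = KH · pCO2 = 10^(−1.33) × 1.11×10^4×10^-6 = 5.192×10^-4 mol/kg
α₀ = 1/(1 + K1/[H⁺] + K1K2/[H⁺]²) = 1/(1 + 10^+1.00 + 10^-0.92) = 0.08993
DIC = [CO2*]/α₀ = 5.192×10^-4 / 0.08993 = 5.773 mmol/kg
CA = (α₁ + 2α₂)·DIC = (0.8993 + 2×0.01081) × 5.773 = 5.32 mmol/kg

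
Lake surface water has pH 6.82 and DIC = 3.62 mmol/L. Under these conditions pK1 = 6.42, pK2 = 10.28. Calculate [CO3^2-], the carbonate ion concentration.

[CO3²⁻] = 0.898 μmol/L

α₂ = 1 / (1 + [H⁺]/K2 + [H⁺]²/(K1K2)) = 1 / (1 + 10^+3.46 + 10^+3.06)
   = 1 / (1 + 2884.0 + 1148.2) = 1/4033.2 = 0.0002479
[CO3²⁻] = α₂ × DIC = 0.0002479 × 3.62 = 0.000898 mmol/L = 0.898 μmol/L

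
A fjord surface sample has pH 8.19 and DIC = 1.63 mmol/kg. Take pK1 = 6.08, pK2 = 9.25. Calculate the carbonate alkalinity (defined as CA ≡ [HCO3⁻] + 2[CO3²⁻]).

CA = [HCO3⁻] + 2[CO3²⁻] = (α₁ + 2α₂)·DIC
At pH 8.19: [H⁺]/K1 = 10^-2.11 = 0.0077625, K2/[H⁺] = 10^-1.06 = 0.087096
α₁ = 1/(1 + 0.0077625 + 0.087096) = 1/1.0949 = 0.9134; α₂ = α₁·K2/[H⁺] = 0.07955
α₁ + 2α₂ = 1.0725
CA = 1.0725 × 1.63 = 1.75 mmol/kg

CA = 1.75 mmol/kg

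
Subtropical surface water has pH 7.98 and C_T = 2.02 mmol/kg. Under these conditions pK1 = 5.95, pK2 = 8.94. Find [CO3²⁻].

[CO3²⁻] = 0.198 mmol/kg

α₂ = 1 / (1 + [H⁺]/K2 + [H⁺]²/(K1K2)) = 1 / (1 + 10^+0.96 + 10^-1.07)
   = 1 / (1 + 9.1201 + 0.085114) = 1/10.205 = 0.09799
[CO3²⁻] = α₂ × DIC = 0.09799 × 2.02 = 0.198 mmol/kg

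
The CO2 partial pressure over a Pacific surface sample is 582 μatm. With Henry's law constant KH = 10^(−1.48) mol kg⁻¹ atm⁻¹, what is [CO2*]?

[CO2*] = 19.3 μmol/kg

KH = 10^(−1.48) = 3.311×10^-2 mol kg⁻¹ atm⁻¹
[CO2*] = KH · pCO2 = 3.311×10^-2 × 582×10^-6 atm = 1.93×10^-5 mol/kg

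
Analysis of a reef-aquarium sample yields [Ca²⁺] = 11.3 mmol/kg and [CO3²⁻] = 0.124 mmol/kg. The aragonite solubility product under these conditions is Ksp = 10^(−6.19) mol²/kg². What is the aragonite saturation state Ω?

Ksp = 10^(−6.19) = 6.457×10^-7
Ω = [Ca²⁺][CO3²⁻]/Ksp = (11.3×10^-3)(0.124×10^-3) / 6.457×10^-7 = 2.17

Ω = 2.17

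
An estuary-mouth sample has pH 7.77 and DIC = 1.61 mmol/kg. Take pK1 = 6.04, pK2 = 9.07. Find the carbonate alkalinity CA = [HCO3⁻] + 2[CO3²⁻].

CA = [HCO3⁻] + 2[CO3²⁻] = (α₁ + 2α₂)·DIC
At pH 7.77: [H⁺]/K1 = 10^-1.73 = 0.018621, K2/[H⁺] = 10^-1.30 = 0.050119
α₁ = 1/(1 + 0.018621 + 0.050119) = 1/1.0687 = 0.9357; α₂ = α₁·K2/[H⁺] = 0.04690
α₁ + 2α₂ = 1.0295
CA = 1.0295 × 1.61 = 1.66 mmol/kg

CA = 1.66 mmol/kg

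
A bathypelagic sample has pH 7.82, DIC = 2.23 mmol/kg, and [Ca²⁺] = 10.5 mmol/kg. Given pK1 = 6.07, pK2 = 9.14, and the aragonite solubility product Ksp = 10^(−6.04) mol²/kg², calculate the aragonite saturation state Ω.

Ω = 1.15

α₂ = 1 / (1 + [H⁺]/K2 + [H⁺]²/(K1K2)) = 1 / (1 + 10^+1.32 + 10^-0.43)
   = 1 / (1 + 20.893 + 0.37154) = 1/22.264 = 0.04491
[CO3²⁻] = α₂ × DIC = 0.04491 × 2.23 = 0.1002 mmol/kg
Ksp = 10^(−6.04) = 9.120×10^-7
Ω = [Ca²⁺][CO3²⁻]/Ksp = (10.5×10^-3)(1.002×10^-4) / 9.120×10^-7 = 1.15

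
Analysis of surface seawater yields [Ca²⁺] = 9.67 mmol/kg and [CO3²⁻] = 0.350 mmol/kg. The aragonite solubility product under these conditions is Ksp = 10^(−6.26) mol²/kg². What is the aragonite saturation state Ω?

Ω = 6.16

Ksp = 10^(−6.26) = 5.495×10^-7
Ω = [Ca²⁺][CO3²⁻]/Ksp = (9.67×10^-3)(0.350×10^-3) / 5.495×10^-7 = 6.16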